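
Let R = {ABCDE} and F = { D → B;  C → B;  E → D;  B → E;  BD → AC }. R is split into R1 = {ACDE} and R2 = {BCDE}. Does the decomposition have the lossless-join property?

Yes

Common attributes: R1 ∩ R2 = {CDE}.
Closure of {CDE}: D → B applies, adding B; BD → AC applies, adding A. So (CDE)⁺ = {ABCDE}.
This closure contains every attribute of R1, so R1 ∩ R2 → R1. The join is lossless.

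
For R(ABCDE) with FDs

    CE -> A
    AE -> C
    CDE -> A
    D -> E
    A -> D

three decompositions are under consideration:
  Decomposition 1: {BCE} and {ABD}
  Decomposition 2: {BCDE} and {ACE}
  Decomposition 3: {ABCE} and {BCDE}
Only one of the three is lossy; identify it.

Decomposition 1: common = {B}, closure = {B} → lossy.
Decomposition 2: common = {CE}, closure = {ACDE} → lossless.
Decomposition 3: common = {BCE}, closure = {ABCDE} → lossless.

Decomposition 1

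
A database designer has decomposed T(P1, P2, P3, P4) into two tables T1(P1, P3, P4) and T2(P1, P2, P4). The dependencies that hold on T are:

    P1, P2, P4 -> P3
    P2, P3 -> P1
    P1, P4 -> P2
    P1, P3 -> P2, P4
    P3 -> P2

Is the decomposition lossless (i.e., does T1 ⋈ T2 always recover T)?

Yes

Common attributes: T1 ∩ T2 = {P1, P4}.
Closure of {P1, P4}: P1, P4 → P2 applies, adding P2; P1, P2, P4 → P3 applies, adding P3. So (P1, P4)⁺ = {P1, P2, P3, P4}.
This closure contains every attribute of T1, so T1 ∩ T2 → T1. The join is lossless.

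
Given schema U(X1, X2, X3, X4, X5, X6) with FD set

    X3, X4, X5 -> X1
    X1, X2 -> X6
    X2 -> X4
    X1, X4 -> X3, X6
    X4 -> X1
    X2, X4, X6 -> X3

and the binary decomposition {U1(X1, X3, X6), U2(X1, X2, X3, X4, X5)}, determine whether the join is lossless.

No

Common attributes: U1 ∩ U2 = {X1, X3}.
No dependency enlarges {X1, X3}, so (X1, X3)⁺ = {X1, X3}.
The closure contains neither all of U1 = {X1, X3, X6} nor all of U2 = {X1, X2, X3, X4, X5}, so the common attributes are not a superkey of either fragment. The join is lossy.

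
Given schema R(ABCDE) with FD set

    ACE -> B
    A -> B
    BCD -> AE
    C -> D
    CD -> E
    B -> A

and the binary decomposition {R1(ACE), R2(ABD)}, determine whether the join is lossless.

Common attributes: R1 ∩ R2 = {A}.
Closure of {A}: A → B applies, adding B. So (A)⁺ = {AB}.
The closure contains neither all of R1 = {ACE} nor all of R2 = {ABD}, so the common attributes are not a superkey of either fragment. The join is lossy.

No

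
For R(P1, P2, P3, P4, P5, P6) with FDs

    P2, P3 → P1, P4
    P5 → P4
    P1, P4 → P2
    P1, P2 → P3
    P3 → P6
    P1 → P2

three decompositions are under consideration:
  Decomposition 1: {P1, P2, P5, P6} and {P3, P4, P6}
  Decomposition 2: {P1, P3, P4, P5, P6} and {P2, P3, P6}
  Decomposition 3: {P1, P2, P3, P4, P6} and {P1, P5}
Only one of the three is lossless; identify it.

Decomposition 1: common = {P6}, closure = {P6} → lossy.
Decomposition 2: common = {P3, P6}, closure = {P3, P6} → lossy.
Decomposition 3: common = {P1}, closure = {P1, P2, P3, P4, P6} → lossless.

Decomposition 3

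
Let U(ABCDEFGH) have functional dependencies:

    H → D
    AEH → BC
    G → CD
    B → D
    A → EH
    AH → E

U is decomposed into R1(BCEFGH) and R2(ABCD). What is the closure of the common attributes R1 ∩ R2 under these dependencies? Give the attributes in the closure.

BCD

R1 ∩ R2 = {BC}.
B → D applies, adding D
Closure: {BCD}.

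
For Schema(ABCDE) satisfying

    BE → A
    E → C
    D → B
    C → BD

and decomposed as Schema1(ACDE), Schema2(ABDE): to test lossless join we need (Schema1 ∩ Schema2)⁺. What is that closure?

ABCDE

Schema1 ∩ Schema2 = {ADE}.
E → C applies, adding C
D → B applies, adding B
Closure: {ABCDE}.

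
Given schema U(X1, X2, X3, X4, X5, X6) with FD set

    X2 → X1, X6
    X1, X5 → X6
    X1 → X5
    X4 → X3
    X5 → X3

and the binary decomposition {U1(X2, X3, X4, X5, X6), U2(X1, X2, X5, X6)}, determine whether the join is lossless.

Yes

Common attributes: U1 ∩ U2 = {X2, X5, X6}.
Closure of {X2, X5, X6}: X2 → X1, X6 applies, adding X1; X5 → X3 applies, adding X3. So (X2, X5, X6)⁺ = {X1, X2, X3, X5, X6}.
This closure contains every attribute of U2, so U1 ∩ U2 → U2. The join is lossless.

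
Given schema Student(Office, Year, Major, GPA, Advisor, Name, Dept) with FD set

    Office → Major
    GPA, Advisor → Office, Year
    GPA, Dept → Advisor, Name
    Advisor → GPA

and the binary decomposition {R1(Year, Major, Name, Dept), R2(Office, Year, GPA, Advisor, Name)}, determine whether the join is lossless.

Common attributes: R1 ∩ R2 = {Year, Name}.
No dependency enlarges {Year, Name}, so (Year, Name)⁺ = {Year, Name}.
The closure contains neither all of R1 = {Year, Major, Name, Dept} nor all of R2 = {Office, Year, GPA, Advisor, Name}, so the common attributes are not a superkey of either fragment. The join is lossy.

No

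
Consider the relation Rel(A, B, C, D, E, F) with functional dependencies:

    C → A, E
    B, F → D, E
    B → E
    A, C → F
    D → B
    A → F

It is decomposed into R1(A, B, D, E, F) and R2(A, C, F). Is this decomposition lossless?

Common attributes: R1 ∩ R2 = {A, F}.
No dependency enlarges {A, F}, so (A, F)⁺ = {A, F}.
The closure contains neither all of R1 = {A, B, D, E, F} nor all of R2 = {A, C, F}, so the common attributes are not a superkey of either fragment. The join is lossy.

No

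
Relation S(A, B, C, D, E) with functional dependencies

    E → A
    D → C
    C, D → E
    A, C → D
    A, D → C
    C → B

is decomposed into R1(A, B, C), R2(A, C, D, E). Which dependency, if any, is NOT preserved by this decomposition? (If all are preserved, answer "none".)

E → A lies within R2.
D → C lies within R2.
C, D → E lies within R2.
A, C → D lies within R2.
A, D → C lies within R2.
C → B lies within R1.
Every dependency is enforceable on the fragments, so the decomposition is dependency-preserving.

none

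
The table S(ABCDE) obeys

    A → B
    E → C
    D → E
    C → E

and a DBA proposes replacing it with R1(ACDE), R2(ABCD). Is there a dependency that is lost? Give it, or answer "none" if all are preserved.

A → B lies within R2.
E → C lies within R1.
D → E lies within R1.
C → E lies within R1.
Every dependency is enforceable on the fragments, so the decomposition is dependency-preserving.

none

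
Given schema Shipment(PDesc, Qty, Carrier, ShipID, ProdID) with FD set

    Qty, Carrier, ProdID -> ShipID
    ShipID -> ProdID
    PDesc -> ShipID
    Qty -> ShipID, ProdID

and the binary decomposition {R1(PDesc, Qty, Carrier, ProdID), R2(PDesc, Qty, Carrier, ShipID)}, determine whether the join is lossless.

Common attributes: R1 ∩ R2 = {PDesc, Qty, Carrier}.
Closure of {PDesc, Qty, Carrier}: PDesc → ShipID applies, adding ShipID; Qty → ShipID, ProdID applies, adding ProdID. So (PDesc, Qty, Carrier)⁺ = {PDesc, Qty, Carrier, ShipID, ProdID}.
This closure contains every attribute of R1, so R1 ∩ R2 → R1. The join is lossless.

Yes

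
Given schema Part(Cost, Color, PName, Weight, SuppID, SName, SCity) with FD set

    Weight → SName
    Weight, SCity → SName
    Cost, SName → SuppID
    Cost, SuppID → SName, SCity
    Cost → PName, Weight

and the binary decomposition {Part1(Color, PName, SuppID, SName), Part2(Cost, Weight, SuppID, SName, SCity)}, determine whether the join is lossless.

Common attributes: Part1 ∩ Part2 = {SuppID, SName}.
No dependency enlarges {SuppID, SName}, so (SuppID, SName)⁺ = {SuppID, SName}.
The closure contains neither all of Part1 = {Color, PName, SuppID, SName} nor all of Part2 = {Cost, Weight, SuppID, SName, SCity}, so the common attributes are not a superkey of either fragment. The join is lossy.

No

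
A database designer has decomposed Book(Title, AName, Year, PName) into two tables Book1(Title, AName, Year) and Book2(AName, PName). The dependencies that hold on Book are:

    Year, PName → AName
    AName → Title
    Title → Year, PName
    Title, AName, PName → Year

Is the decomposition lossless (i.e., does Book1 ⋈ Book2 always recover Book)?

Common attributes: Book1 ∩ Book2 = {AName}.
Closure of {AName}: AName → Title applies, adding Title; Title → Year, PName applies, adding Year, PName. So (AName)⁺ = {Title, AName, Year, PName}.
This closure contains every attribute of Book1, so Book1 ∩ Book2 → Book1. The join is lossless.

Yes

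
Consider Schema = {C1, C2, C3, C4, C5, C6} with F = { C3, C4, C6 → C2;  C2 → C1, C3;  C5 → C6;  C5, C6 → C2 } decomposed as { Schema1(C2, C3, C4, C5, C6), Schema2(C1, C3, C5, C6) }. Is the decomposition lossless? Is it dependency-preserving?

lossless but not dependency-preserving

Lossless test: (C3, C5, C6)⁺ = {C1, C2, C3, C5, C6}, which contains all of one fragment — lossless.
Dependency preservation: the restricted closure of {C2} across the fragments never reaches {C1, C3}, so C2 → C1, C3 cannot be enforced without a join — not preserved.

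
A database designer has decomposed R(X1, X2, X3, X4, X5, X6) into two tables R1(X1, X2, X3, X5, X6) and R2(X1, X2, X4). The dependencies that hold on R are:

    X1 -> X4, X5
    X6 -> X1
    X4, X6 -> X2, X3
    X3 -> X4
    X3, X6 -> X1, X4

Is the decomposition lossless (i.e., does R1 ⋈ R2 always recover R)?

Common attributes: R1 ∩ R2 = {X1, X2}.
Closure of {X1, X2}: X1 → X4, X5 applies, adding X4, X5. So (X1, X2)⁺ = {X1, X2, X4, X5}.
This closure contains every attribute of R2, so R1 ∩ R2 → R2. The join is lossless.

Yes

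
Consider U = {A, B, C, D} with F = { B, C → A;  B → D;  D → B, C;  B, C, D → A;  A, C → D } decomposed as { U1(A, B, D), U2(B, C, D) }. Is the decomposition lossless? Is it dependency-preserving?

lossless but not dependency-preserving

Lossless test: (B, D)⁺ = {A, B, C, D}, which contains all of one fragment — lossless.
Dependency preservation: the restricted closure of {A, C} across the fragments never reaches {D}, so A, C → D cannot be enforced without a join — not preserved.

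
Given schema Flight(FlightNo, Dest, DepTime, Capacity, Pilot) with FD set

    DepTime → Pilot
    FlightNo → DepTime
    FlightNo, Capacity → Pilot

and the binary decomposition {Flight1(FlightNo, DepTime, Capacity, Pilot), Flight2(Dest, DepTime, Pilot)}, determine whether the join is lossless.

Common attributes: Flight1 ∩ Flight2 = {DepTime, Pilot}.
No dependency enlarges {DepTime, Pilot}, so (DepTime, Pilot)⁺ = {DepTime, Pilot}.
The closure contains neither all of Flight1 = {FlightNo, DepTime, Capacity, Pilot} nor all of Flight2 = {Dest, DepTime, Pilot}, so the common attributes are not a superkey of either fragment. The join is lossy.

No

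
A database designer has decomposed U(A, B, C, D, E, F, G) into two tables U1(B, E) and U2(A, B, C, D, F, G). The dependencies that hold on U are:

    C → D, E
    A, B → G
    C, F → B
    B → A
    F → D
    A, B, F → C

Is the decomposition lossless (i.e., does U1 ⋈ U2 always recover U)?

No

Common attributes: U1 ∩ U2 = {B}.
Closure of {B}: B → A applies, adding A; A, B → G applies, adding G. So (B)⁺ = {A, B, G}.
The closure contains neither all of U1 = {B, E} nor all of U2 = {A, B, C, D, F, G}, so the common attributes are not a superkey of either fragment. The join is lossy.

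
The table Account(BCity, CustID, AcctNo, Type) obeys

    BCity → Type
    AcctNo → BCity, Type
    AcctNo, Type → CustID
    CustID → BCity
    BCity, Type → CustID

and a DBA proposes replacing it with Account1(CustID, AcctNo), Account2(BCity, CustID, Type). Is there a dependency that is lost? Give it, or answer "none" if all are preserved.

none

BCity → Type lies within Account2.
AcctNo → BCity, Type: restricted closure across fragments reaches BCity, Type.
AcctNo, Type → CustID: restricted closure across fragments reaches CustID.
CustID → BCity lies within Account2.
BCity, Type → CustID lies within Account2.
Every dependency is enforceable on the fragments, so the decomposition is dependency-preserving.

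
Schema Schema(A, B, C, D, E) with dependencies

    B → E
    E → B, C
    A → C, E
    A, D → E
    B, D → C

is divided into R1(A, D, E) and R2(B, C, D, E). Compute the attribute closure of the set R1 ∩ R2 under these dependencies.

B, C, D, E

R1 ∩ R2 = {D, E}.
E → B, C applies, adding B, C
Closure: {B, C, D, E}.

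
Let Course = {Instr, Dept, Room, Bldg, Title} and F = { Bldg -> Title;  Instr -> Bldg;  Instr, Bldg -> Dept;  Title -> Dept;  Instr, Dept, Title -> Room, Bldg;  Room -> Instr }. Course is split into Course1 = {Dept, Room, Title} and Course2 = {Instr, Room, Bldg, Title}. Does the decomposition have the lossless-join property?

Yes

Common attributes: Course1 ∩ Course2 = {Room, Title}.
Closure of {Room, Title}: Title → Dept applies, adding Dept; Room → Instr applies, adding Instr; Instr → Bldg applies, adding Bldg. So (Room, Title)⁺ = {Instr, Dept, Room, Bldg, Title}.
This closure contains every attribute of Course1, so Course1 ∩ Course2 → Course1. The join is lossless.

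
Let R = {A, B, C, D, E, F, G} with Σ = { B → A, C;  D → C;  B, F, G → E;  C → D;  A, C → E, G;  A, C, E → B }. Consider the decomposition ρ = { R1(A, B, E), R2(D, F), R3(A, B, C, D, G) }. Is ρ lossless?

Chase test. Columns are A, B, C, D, E, F, G; row i has aⱼ where attribute j ∈ Ri, else bᵢⱼ.
Initial tableau (one row per fragment):
  row 1: a1 a2 b13 b14 a5 b16 b17
  row 2: b21 b22 b23 a4 b25 a6 b27
  row 3: a1 a2 a3 a4 b35 b36 a7
Rows 1 and 3 agree on B; apply B→A, C and equate their A, C entries.
Rows 2 and 3 agree on D; apply D→C and equate their C entries.
Rows 1 and 2 agree on C; apply C→D and equate their D entries.
Rows 1 and 3 agree on A, C; apply A, C→E, G and equate their E, G entries.
No row becomes fully distinguished — the join is lossy.

No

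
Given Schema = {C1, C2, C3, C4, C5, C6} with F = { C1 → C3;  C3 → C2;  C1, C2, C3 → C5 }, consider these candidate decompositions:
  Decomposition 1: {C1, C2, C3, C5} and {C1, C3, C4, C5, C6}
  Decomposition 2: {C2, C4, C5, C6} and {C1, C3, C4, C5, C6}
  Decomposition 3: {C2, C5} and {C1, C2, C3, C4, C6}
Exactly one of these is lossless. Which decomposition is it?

Decomposition 1

Decomposition 1: common = {C1, C3, C5}, closure = {C1, C2, C3, C5} → lossless.
Decomposition 2: common = {C4, C5, C6}, closure = {C4, C5, C6} → lossy.
Decomposition 3: common = {C2}, closure = {C2} → lossy.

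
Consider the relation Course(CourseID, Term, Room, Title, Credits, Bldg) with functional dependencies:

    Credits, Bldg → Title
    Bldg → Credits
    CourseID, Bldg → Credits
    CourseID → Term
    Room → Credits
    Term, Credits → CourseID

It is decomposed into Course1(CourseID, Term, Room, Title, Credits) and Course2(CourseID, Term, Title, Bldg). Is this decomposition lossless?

No

Common attributes: Course1 ∩ Course2 = {CourseID, Term, Title}.
No dependency enlarges {CourseID, Term, Title}, so (CourseID, Term, Title)⁺ = {CourseID, Term, Title}.
The closure contains neither all of Course1 = {CourseID, Term, Room, Title, Credits} nor all of Course2 = {CourseID, Term, Title, Bldg}, so the common attributes are not a superkey of either fragment. The join is lossy.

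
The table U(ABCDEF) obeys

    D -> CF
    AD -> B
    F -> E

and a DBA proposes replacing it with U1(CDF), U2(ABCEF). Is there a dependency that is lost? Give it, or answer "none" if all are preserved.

Check AD → B: no single fragment contains all of {ABD}, and the restricted closure of {AD} across the fragments never reaches {B}.
D → CF is preserved.
F → E is preserved.

AD -> B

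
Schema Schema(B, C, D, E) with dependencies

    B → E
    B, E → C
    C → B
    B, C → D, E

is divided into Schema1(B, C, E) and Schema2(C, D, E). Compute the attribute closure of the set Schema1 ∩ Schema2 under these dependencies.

B, C, D, E

Schema1 ∩ Schema2 = {C, E}.
C → B applies, adding B
B, C → D, E applies, adding D
Closure: {B, C, D, E}.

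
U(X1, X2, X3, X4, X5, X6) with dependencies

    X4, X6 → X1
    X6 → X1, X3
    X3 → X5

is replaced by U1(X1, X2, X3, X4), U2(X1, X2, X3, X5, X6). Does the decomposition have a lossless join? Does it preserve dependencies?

lossy but dependency-preserving

Lossless test: (X1, X2, X3)⁺ = {X1, X2, X3, X5}, which is a superkey of neither fragment — lossy.
Dependency preservation: X4, X6 → X1 is not contained in any single fragment, but the restricted closure of its left-hand side across the fragments still reaches the right-hand side; the remaining FDs each lie inside some fragment. All dependencies are preserved.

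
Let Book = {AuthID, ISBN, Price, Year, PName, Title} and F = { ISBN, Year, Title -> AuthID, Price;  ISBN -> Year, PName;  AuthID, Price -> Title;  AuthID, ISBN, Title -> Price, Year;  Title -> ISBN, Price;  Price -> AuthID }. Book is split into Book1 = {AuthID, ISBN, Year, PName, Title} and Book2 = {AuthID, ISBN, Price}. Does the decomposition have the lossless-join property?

Common attributes: Book1 ∩ Book2 = {AuthID, ISBN}.
Closure of {AuthID, ISBN}: ISBN → Year, PName applies, adding Year, PName. So (AuthID, ISBN)⁺ = {AuthID, ISBN, Year, PName}.
The closure contains neither all of Book1 = {AuthID, ISBN, Year, PName, Title} nor all of Book2 = {AuthID, ISBN, Price}, so the common attributes are not a superkey of either fragment. The join is lossy.

No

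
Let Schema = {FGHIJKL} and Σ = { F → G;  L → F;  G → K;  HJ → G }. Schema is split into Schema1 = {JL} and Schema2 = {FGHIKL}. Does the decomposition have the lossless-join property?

No

Common attributes: Schema1 ∩ Schema2 = {L}.
Closure of {L}: L → F applies, adding F; F → G applies, adding G; G → K applies, adding K. So (L)⁺ = {FGKL}.
The closure contains neither all of Schema1 = {JL} nor all of Schema2 = {FGHIKL}, so the common attributes are not a superkey of either fragment. The join is lossy.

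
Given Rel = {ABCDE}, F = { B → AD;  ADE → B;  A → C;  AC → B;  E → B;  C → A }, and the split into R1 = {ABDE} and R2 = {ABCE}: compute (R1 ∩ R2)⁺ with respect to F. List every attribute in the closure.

R1 ∩ R2 = {ABE}.
B → AD applies, adding D
A → C applies, adding C
Closure: {ABCDE}.

ABCDE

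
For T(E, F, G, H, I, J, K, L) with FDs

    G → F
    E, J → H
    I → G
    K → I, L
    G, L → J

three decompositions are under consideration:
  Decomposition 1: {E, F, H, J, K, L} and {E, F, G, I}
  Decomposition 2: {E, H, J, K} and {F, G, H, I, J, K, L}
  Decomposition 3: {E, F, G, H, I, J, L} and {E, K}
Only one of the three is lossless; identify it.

Decomposition 2

Decomposition 1: common = {E, F}, closure = {E, F} → lossy.
Decomposition 2: common = {H, J, K}, closure = {F, G, H, I, J, K, L} → lossless.
Decomposition 3: common = {E}, closure = {E} → lossy.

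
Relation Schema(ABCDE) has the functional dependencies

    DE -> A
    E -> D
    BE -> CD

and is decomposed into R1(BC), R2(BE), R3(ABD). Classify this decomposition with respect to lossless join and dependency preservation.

Lossless test (chase): applying each FD to every pair of rows produces no changes in the tableau, so no row becomes fully distinguished — the join is lossy.
Dependency preservation: the restricted closure of {DE} across the fragments never reaches {A}, so DE → A cannot be enforced without a join — not preserved.

lossy and not dependency-preserving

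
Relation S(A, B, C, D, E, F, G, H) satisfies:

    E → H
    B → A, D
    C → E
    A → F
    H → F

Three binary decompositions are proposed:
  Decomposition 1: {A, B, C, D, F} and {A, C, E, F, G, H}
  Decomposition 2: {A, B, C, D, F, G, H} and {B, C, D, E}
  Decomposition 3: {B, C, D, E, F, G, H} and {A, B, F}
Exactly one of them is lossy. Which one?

Decomposition 1

Decomposition 1: common = {A, C, F}, closure = {A, C, E, F, H} → lossy.
Decomposition 2: common = {B, C, D}, closure = {A, B, C, D, E, F, H} → lossless.
Decomposition 3: common = {B, F}, closure = {A, B, D, F} → lossless.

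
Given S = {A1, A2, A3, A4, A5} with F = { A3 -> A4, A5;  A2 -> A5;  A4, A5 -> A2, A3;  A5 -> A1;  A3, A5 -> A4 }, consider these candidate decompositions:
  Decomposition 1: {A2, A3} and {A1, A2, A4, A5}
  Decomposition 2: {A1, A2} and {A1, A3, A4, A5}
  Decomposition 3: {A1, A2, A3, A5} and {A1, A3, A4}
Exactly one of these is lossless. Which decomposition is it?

Decomposition 3

Decomposition 1: common = {A2}, closure = {A1, A2, A5} → lossy.
Decomposition 2: common = {A1}, closure = {A1} → lossy.
Decomposition 3: common = {A1, A3}, closure = {A1, A2, A3, A4, A5} → lossless.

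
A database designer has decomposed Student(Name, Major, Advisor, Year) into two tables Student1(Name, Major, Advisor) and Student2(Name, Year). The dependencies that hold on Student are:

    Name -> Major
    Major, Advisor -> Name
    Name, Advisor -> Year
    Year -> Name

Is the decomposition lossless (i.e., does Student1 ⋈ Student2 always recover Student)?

Common attributes: Student1 ∩ Student2 = {Name}.
Closure of {Name}: Name → Major applies, adding Major. So (Name)⁺ = {Name, Major}.
The closure contains neither all of Student1 = {Name, Major, Advisor} nor all of Student2 = {Name, Year}, so the common attributes are not a superkey of either fragment. The join is lossy.

No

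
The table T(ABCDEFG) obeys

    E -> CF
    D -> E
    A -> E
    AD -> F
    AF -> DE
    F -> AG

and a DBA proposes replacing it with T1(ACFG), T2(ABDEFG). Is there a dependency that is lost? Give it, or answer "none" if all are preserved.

none

E → CF: restricted closure across fragments reaches CF.
D → E lies within T2.
A → E lies within T2.
AD → F lies within T2.
AF → DE lies within T2.
F → AG lies within T1.
Every dependency is enforceable on the fragments, so the decomposition is dependency-preserving.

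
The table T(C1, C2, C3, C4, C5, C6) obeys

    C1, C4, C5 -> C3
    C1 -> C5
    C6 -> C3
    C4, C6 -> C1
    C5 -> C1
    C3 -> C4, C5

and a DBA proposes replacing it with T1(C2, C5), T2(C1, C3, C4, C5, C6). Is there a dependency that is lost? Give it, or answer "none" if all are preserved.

C1, C4, C5 → C3 lies within T2.
C1 → C5 lies within T2.
C6 → C3 lies within T2.
C4, C6 → C1 lies within T2.
C5 → C1 lies within T2.
C3 → C4, C5 lies within T2.
Every dependency is enforceable on the fragments, so the decomposition is dependency-preserving.

none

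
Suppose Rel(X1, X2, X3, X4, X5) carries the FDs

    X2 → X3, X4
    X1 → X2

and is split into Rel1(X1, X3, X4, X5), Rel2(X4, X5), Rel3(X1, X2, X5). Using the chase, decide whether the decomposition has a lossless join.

Yes

Chase test. Columns are X1, X2, X3, X4, X5; row i has aⱼ where attribute j ∈ Reli, else bᵢⱼ.
Initial tableau (one row per fragment):
  row 1: a1 b12 a3 a4 a5
  row 2: b21 b22 b23 a4 a5
  row 3: a1 a2 b33 b34 a5
Rows 1 and 3 agree on X1; apply X1→X2 and equate their X2 entries.
Rows 1 and 3 agree on X2; apply X2→X3, X4 and equate their X3, X4 entries.
Row 1 is now all distinguished symbols — the join is lossless.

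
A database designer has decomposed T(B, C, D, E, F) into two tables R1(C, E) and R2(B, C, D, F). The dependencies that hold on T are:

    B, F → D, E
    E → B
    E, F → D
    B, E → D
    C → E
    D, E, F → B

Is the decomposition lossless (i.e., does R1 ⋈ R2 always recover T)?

Yes

Common attributes: R1 ∩ R2 = {C}.
Closure of {C}: C → E applies, adding E; E → B applies, adding B; B, E → D applies, adding D. So (C)⁺ = {B, C, D, E}.
This closure contains every attribute of R1, so R1 ∩ R2 → R1. The join is lossless.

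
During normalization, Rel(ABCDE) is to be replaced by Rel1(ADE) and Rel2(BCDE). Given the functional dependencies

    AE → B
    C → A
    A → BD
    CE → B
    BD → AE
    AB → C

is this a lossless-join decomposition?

No

Common attributes: Rel1 ∩ Rel2 = {DE}.
No dependency enlarges {DE}, so (DE)⁺ = {DE}.
The closure contains neither all of Rel1 = {ADE} nor all of Rel2 = {BCDE}, so the common attributes are not a superkey of either fragment. The join is lossy.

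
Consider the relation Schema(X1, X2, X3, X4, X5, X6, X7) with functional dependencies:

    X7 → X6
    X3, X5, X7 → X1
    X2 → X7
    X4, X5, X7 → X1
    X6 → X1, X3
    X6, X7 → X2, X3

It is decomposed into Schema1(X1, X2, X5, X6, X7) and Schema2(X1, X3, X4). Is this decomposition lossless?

Common attributes: Schema1 ∩ Schema2 = {X1}.
No dependency enlarges {X1}, so (X1)⁺ = {X1}.
The closure contains neither all of Schema1 = {X1, X2, X5, X6, X7} nor all of Schema2 = {X1, X3, X4}, so the common attributes are not a superkey of either fragment. The join is lossy.

No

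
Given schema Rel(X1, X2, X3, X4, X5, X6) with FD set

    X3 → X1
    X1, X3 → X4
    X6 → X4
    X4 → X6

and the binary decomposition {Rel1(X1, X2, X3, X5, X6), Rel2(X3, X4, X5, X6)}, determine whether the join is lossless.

Common attributes: Rel1 ∩ Rel2 = {X3, X5, X6}.
Closure of {X3, X5, X6}: X3 → X1 applies, adding X1; X1, X3 → X4 applies, adding X4. So (X3, X5, X6)⁺ = {X1, X3, X4, X5, X6}.
This closure contains every attribute of Rel2, so Rel1 ∩ Rel2 → Rel2. The join is lossless.

Yes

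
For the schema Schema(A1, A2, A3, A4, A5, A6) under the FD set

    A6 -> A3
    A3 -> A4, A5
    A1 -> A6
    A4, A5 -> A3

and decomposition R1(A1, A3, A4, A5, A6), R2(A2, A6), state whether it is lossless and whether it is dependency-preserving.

lossy but dependency-preserving

Lossless test: (A6)⁺ = {A3, A4, A5, A6}, which is a superkey of neither fragment — lossy.
Dependency preservation: every FD's attributes lie within a single fragment, so each can be enforced locally — preserved.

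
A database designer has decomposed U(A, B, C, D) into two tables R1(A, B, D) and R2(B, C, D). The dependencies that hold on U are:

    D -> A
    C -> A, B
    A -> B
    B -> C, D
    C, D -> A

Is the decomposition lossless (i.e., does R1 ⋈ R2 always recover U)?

Yes

Common attributes: R1 ∩ R2 = {B, D}.
Closure of {B, D}: D → A applies, adding A; B → C, D applies, adding C. So (B, D)⁺ = {A, B, C, D}.
This closure contains every attribute of R1, so R1 ∩ R2 → R1. The join is lossless.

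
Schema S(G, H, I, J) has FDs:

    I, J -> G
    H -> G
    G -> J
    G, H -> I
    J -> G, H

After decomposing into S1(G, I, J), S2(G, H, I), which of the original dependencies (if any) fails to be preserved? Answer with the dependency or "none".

I, J → G lies within S1.
H → G lies within S2.
G → J lies within S1.
G, H → I lies within S2.
J → G, H: restricted closure across fragments reaches G, H.
Every dependency is enforceable on the fragments, so the decomposition is dependency-preserving.

none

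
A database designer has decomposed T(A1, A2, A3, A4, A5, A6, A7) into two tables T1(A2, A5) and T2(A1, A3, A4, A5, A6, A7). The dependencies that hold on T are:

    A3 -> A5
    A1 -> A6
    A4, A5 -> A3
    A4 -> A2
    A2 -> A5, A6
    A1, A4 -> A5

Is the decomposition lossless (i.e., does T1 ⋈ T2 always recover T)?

No

Common attributes: T1 ∩ T2 = {A5}.
No dependency enlarges {A5}, so (A5)⁺ = {A5}.
The closure contains neither all of T1 = {A2, A5} nor all of T2 = {A1, A3, A4, A5, A6, A7}, so the common attributes are not a superkey of either fragment. The join is lossy.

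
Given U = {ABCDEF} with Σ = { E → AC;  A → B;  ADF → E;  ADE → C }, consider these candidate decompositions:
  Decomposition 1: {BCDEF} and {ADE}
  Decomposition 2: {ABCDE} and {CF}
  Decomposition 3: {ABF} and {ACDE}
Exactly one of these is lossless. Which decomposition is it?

Decomposition 1: common = {DE}, closure = {ABCDE} → lossless.
Decomposition 2: common = {C}, closure = {C} → lossy.
Decomposition 3: common = {A}, closure = {AB} → lossy.

Decomposition 1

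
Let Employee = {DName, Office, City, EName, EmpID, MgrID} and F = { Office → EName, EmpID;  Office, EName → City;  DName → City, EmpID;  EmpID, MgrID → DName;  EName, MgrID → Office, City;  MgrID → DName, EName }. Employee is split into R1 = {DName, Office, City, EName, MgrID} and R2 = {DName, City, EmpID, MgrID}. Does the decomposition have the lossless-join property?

Common attributes: R1 ∩ R2 = {DName, City, MgrID}.
Closure of {DName, City, MgrID}: DName → City, EmpID applies, adding EmpID; MgrID → DName, EName applies, adding EName; EName, MgrID → Office, City applies, adding Office. So (DName, City, MgrID)⁺ = {DName, Office, City, EName, EmpID, MgrID}.
This closure contains every attribute of R1, so R1 ∩ R2 → R1. The join is lossless.

Yes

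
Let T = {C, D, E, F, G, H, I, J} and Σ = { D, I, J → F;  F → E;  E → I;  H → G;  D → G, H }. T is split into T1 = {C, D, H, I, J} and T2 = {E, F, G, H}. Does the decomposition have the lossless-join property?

Common attributes: T1 ∩ T2 = {H}.
Closure of {H}: H → G applies, adding G. So (H)⁺ = {G, H}.
The closure contains neither all of T1 = {C, D, H, I, J} nor all of T2 = {E, F, G, H}, so the common attributes are not a superkey of either fragment. The join is lossy.

No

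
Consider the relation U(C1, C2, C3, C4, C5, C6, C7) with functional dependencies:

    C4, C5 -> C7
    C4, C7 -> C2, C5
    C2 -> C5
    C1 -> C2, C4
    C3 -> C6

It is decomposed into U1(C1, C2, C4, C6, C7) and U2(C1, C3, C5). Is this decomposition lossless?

Common attributes: U1 ∩ U2 = {C1}.
Closure of {C1}: C1 → C2, C4 applies, adding C2, C4; C2 → C5 applies, adding C5; C4, C5 → C7 applies, adding C7. So (C1)⁺ = {C1, C2, C4, C5, C7}.
The closure contains neither all of U1 = {C1, C2, C4, C6, C7} nor all of U2 = {C1, C3, C5}, so the common attributes are not a superkey of either fragment. The join is lossy.

No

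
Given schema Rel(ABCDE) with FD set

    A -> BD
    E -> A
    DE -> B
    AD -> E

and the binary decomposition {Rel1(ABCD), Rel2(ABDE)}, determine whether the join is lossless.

Common attributes: Rel1 ∩ Rel2 = {ABD}.
Closure of {ABD}: AD → E applies, adding E. So (ABD)⁺ = {ABDE}.
This closure contains every attribute of Rel2, so Rel1 ∩ Rel2 → Rel2. The join is lossless.

Yes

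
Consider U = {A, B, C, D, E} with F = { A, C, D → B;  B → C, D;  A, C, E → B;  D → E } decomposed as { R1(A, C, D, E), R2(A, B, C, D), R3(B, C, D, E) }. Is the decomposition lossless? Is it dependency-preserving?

lossless and dependency-preserving

Lossless test (chase): Rows 1 and 2 agree on A, C, D; apply A, C, D→B and equate their B entries. Rows 1 and 2 agree on D; apply D→E and equate their E entries. Row 1 is now all distinguished symbols — the join is lossless.
Dependency preservation: A, C, E → B is not contained in any single fragment, but the restricted closure of its left-hand side across the fragments still reaches the right-hand side; the remaining FDs each lie inside some fragment. All dependencies are preserved.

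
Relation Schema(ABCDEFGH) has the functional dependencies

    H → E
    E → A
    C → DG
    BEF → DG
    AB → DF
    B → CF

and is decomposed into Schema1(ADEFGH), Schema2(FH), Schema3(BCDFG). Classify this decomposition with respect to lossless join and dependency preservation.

lossy but dependency-preserving

Lossless test (chase): Rows 1 and 2 agree on H; apply H→E and equate their E entries. Rows 1 and 2 agree on E; apply E→A and equate their A entries. No row becomes fully distinguished — the join is lossy.
Dependency preservation: BEF → DG; AB → DF are not contained in any single fragment, but the restricted closure of each left-hand side across the fragments still reaches the right-hand side; the remaining FDs each lie inside some fragment. All dependencies are preserved.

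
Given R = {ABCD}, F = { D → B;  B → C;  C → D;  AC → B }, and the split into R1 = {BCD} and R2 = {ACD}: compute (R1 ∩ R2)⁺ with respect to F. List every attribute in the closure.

R1 ∩ R2 = {CD}.
D → B applies, adding B
Closure: {BCD}.

BCD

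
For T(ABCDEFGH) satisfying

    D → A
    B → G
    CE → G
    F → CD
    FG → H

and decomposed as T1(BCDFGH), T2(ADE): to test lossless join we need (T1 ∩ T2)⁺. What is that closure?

AD

T1 ∩ T2 = {D}.
D → A applies, adding A
Closure: {AD}.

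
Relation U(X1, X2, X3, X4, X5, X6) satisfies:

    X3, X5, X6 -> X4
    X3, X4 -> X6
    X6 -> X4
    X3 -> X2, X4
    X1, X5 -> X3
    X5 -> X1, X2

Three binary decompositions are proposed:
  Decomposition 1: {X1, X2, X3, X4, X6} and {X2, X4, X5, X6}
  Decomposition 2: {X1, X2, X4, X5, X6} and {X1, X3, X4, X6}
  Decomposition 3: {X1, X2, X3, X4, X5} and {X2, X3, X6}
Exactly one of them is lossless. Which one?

Decomposition 3

Decomposition 1: common = {X2, X4, X6}, closure = {X2, X4, X6} → lossy.
Decomposition 2: common = {X1, X4, X6}, closure = {X1, X4, X6} → lossy.
Decomposition 3: common = {X2, X3}, closure = {X2, X3, X4, X6} → lossless.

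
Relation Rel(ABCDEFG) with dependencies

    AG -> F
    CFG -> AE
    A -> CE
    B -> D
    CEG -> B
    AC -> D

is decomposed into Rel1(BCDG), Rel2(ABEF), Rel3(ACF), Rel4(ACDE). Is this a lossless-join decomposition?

Chase test. Columns are ABCDEFG; row i has aⱼ where attribute j ∈ Reli, else bᵢⱼ.
Initial tableau (one row per fragment):
  row 1: b11 a2 a3 a4 b15 b16 a7
  row 2: a1 a2 b23 b24 a5 a6 b27
  row 3: a1 b32 a3 b34 b35 a6 b37
  row 4: a1 b42 a3 a4 a5 b46 b47
Rows 2 and 3 agree on A; apply A→CE and equate their CE entries.
Rows 1 and 2 agree on B; apply B→D and equate their D entries.
Rows 2 and 3 agree on AC; apply AC→D and equate their D entries.
No row becomes fully distinguished — the join is lossy.

No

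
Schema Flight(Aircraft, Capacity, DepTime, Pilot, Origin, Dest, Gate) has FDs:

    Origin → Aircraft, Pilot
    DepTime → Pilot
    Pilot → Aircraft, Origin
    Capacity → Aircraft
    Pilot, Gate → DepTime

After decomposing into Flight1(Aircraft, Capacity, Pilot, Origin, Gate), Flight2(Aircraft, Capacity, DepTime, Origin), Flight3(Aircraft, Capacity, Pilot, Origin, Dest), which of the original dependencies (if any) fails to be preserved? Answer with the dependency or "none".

Pilot, Gate → DepTime

Check Pilot, Gate → DepTime: no single fragment contains all of {DepTime, Pilot, Gate}, and the restricted closure of {Pilot, Gate} across the fragments never reaches {DepTime}.
Origin → Aircraft, Pilot is preserved.
DepTime → Pilot is preserved.
Pilot → Aircraft, Origin is preserved.
Capacity → Aircraft is preserved.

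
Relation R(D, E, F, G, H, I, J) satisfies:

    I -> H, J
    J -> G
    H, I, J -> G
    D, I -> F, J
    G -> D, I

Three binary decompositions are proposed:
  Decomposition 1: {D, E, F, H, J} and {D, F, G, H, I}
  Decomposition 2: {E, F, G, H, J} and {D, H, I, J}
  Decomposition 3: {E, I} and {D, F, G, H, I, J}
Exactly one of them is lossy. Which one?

Decomposition 1

Decomposition 1: common = {D, F, H}, closure = {D, F, H} → lossy.
Decomposition 2: common = {H, J}, closure = {D, F, G, H, I, J} → lossless.
Decomposition 3: common = {I}, closure = {D, F, G, H, I, J} → lossless.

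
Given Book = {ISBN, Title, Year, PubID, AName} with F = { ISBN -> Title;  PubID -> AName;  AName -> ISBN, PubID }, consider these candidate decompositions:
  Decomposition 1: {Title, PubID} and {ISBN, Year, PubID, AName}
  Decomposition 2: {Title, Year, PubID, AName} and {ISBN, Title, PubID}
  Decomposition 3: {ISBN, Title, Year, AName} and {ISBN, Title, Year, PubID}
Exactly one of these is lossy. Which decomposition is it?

Decomposition 1: common = {PubID}, closure = {ISBN, Title, PubID, AName} → lossless.
Decomposition 2: common = {Title, PubID}, closure = {ISBN, Title, PubID, AName} → lossless.
Decomposition 3: common = {ISBN, Title, Year}, closure = {ISBN, Title, Year} → lossy.

Decomposition 3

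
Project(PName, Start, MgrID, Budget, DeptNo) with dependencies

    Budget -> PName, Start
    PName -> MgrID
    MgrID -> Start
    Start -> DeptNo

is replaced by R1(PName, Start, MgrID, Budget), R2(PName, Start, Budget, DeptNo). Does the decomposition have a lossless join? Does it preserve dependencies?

Lossless test: (PName, Start, Budget)⁺ = {PName, Start, MgrID, Budget, DeptNo}, which contains all of one fragment — lossless.
Dependency preservation: every FD's attributes lie within a single fragment, so each can be enforced locally — preserved.

lossless and dependency-preserving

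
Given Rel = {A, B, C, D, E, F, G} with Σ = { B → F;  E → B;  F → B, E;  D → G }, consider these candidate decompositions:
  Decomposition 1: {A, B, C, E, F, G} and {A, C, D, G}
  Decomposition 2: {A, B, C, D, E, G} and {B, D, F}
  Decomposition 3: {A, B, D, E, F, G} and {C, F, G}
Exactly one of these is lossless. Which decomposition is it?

Decomposition 1: common = {A, C, G}, closure = {A, C, G} → lossy.
Decomposition 2: common = {B, D}, closure = {B, D, E, F, G} → lossless.
Decomposition 3: common = {F, G}, closure = {B, E, F, G} → lossy.

Decomposition 2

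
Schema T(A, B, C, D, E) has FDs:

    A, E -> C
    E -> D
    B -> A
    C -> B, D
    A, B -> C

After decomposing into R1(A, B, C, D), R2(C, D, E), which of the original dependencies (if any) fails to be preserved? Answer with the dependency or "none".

A, E -> C

Check A, E → C: no single fragment contains all of {A, C, E}, and the restricted closure of {A, E} across the fragments never reaches {C}.
E → D is preserved.
B → A is preserved.
C → B, D is preserved.
A, B → C is preserved.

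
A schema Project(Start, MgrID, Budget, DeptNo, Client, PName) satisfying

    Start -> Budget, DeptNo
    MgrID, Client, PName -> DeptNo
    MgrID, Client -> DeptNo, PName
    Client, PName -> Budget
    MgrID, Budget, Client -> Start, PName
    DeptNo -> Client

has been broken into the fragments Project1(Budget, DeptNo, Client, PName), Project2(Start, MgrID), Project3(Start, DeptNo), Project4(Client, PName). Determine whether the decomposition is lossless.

No

Chase test. Columns are Start, MgrID, Budget, DeptNo, Client, PName; row i has aⱼ where attribute j ∈ Projecti, else bᵢⱼ.
Initial tableau (one row per fragment):
  row 1: b11 b12 a3 a4 a5 a6
  row 2: a1 a2 b23 b24 b25 b26
  row 3: a1 b32 b33 a4 b35 b36
  row 4: b41 b42 b43 b44 a5 a6
Rows 2 and 3 agree on Start; apply Start→Budget, DeptNo and equate their Budget, DeptNo entries.
Rows 1 and 4 agree on Client, PName; apply Client, PName→Budget and equate their Budget entries.
Rows 1 and 2 agree on DeptNo; apply DeptNo→Client and equate their Client entries.
Rows 1 and 3 agree on DeptNo; apply DeptNo→Client and equate their Client entries.
No row becomes fully distinguished — the join is lossy.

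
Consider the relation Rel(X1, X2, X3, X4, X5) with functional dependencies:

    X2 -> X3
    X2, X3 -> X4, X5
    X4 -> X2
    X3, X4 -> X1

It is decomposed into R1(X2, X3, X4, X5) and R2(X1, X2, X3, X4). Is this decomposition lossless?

Common attributes: R1 ∩ R2 = {X2, X3, X4}.
Closure of {X2, X3, X4}: X2, X3 → X4, X5 applies, adding X5; X3, X4 → X1 applies, adding X1. So (X2, X3, X4)⁺ = {X1, X2, X3, X4, X5}.
This closure contains every attribute of R1, so R1 ∩ R2 → R1. The join is lossless.

Yes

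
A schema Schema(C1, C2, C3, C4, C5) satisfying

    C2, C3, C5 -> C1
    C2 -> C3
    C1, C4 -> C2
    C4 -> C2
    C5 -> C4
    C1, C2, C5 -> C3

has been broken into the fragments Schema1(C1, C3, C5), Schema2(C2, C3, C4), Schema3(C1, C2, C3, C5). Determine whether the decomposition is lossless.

Chase test. Columns are C1, C2, C3, C4, C5; row i has aⱼ where attribute j ∈ Schemai, else bᵢⱼ.
Initial tableau (one row per fragment):
  row 1: a1 b12 a3 b14 a5
  row 2: b21 a2 a3 a4 b25
  row 3: a1 a2 a3 b34 a5
Rows 1 and 3 agree on C5; apply C5→C4 and equate their C4 entries.
Rows 1 and 3 agree on C1, C4; apply C1, C4→C2 and equate their C2 entries.
No row becomes fully distinguished — the join is lossy.

No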